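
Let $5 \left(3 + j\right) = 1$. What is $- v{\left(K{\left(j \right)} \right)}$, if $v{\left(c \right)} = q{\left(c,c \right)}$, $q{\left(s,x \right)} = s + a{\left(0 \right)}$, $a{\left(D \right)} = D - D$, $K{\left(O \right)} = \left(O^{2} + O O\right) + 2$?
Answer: $- \frac{442}{25} \approx -17.68$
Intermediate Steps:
$j = - \frac{14}{5}$ ($j = -3 + \frac{1}{5} \cdot 1 = -3 + \frac{1}{5} = - \frac{14}{5} \approx -2.8$)
$K{\left(O \right)} = 2 + 2 O^{2}$ ($K{\left(O \right)} = \left(O^{2} + O^{2}\right) + 2 = 2 O^{2} + 2 = 2 + 2 O^{2}$)
$a{\left(D \right)} = 0$
$q{\left(s,x \right)} = s$ ($q{\left(s,x \right)} = s + 0 = s$)
$v{\left(c \right)} = c$
$- v{\left(K{\left(j \right)} \right)} = - (2 + 2 \left(- \frac{14}{5}\right)^{2}) = - (2 + 2 \cdot \frac{196}{25}) = - (2 + \frac{392}{25}) = \left(-1\right) \frac{442}{25} = - \frac{442}{25}$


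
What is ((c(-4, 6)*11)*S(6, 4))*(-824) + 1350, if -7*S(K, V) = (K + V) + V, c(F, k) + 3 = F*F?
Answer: 237014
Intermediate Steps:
c(F, k) = -3 + F**2 (c(F, k) = -3 + F*F = -3 + F**2)
S(K, V) = -2*V/7 - K/7 (S(K, V) = -((K + V) + V)/7 = -(K + 2*V)/7 = -2*V/7 - K/7)
((c(-4, 6)*11)*S(6, 4))*(-824) + 1350 = (((-3 + (-4)**2)*11)*(-2/7*4 - 1/7*6))*(-824) + 1350 = (((-3 + 16)*11)*(-8/7 - 6/7))*(-824) + 1350 = ((13*11)*(-2))*(-824) + 1350 = (143*(-2))*(-824) + 1350 = -286*(-824) + 1350 = 235664 + 1350 = 237014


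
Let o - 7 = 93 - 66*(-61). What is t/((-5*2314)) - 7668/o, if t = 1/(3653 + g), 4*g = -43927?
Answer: -650197608224/349858548325 ≈ -1.8585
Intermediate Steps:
g = -43927/4 (g = (¼)*(-43927) = -43927/4 ≈ -10982.)
t = -4/29315 (t = 1/(3653 - 43927/4) = 1/(-29315/4) = -4/29315 ≈ -0.00013645)
o = 4126 (o = 7 + (93 - 66*(-61)) = 7 + (93 + 4026) = 7 + 4119 = 4126)
t/((-5*2314)) - 7668/o = -4/(29315*((-5*2314))) - 7668/4126 = -4/29315/(-11570) - 7668*1/4126 = -4/29315*(-1/11570) - 3834/2063 = 2/169587275 - 3834/2063 = -650197608224/349858548325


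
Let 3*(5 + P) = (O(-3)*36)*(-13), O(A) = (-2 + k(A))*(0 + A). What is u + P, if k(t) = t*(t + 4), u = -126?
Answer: -2471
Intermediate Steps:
k(t) = t*(4 + t)
O(A) = A*(-2 + A*(4 + A)) (O(A) = (-2 + A*(4 + A))*(0 + A) = (-2 + A*(4 + A))*A = A*(-2 + A*(4 + A)))
P = -2345 (P = -5 + ((-3*(-2 - 3*(4 - 3))*36)*(-13))/3 = -5 + ((-3*(-2 - 3*1)*36)*(-13))/3 = -5 + ((-3*(-2 - 3)*36)*(-13))/3 = -5 + ((-3*(-5)*36)*(-13))/3 = -5 + ((15*36)*(-13))/3 = -5 + (540*(-13))/3 = -5 + (⅓)*(-7020) = -5 - 2340 = -2345)
u + P = -126 - 2345 = -2471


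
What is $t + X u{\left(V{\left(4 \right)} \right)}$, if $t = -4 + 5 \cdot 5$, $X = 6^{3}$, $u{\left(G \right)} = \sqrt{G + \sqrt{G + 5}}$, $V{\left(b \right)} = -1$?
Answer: $237$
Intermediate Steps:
$u{\left(G \right)} = \sqrt{G + \sqrt{5 + G}}$
$X = 216$
$t = 21$ ($t = -4 + 25 = 21$)
$t + X u{\left(V{\left(4 \right)} \right)} = 21 + 216 \sqrt{-1 + \sqrt{5 - 1}} = 21 + 216 \sqrt{-1 + \sqrt{4}} = 21 + 216 \sqrt{-1 + 2} = 21 + 216 \sqrt{1} = 21 + 216 \cdot 1 = 21 + 216 = 237$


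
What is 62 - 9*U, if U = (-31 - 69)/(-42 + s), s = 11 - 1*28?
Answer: 2758/59 ≈ 46.746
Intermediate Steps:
s = -17 (s = 11 - 28 = -17)
U = 100/59 (U = (-31 - 69)/(-42 - 17) = -100/(-59) = -100*(-1/59) = 100/59 ≈ 1.6949)
62 - 9*U = 62 - 9*100/59 = 62 - 900/59 = 2758/59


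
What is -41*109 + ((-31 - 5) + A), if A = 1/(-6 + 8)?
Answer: -9009/2 ≈ -4504.5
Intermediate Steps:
A = ½ (A = 1/2 = ½ ≈ 0.50000)
-41*109 + ((-31 - 5) + A) = -41*109 + ((-31 - 5) + ½) = -4469 + (-36 + ½) = -4469 - 71/2 = -9009/2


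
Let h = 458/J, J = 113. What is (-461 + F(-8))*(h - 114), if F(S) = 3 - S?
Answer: 5590800/113 ≈ 49476.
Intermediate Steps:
h = 458/113 ≈ 4.0531
(-461 + F(-8))*(h - 114) = (-461 + (3 - 1*(-8)))*(458/113 - 114) = (-461 + (3 + 8))*(-12424/113) = (-461 + 11)*(-12424/113) = -450*(-12424/113) = 5590800/113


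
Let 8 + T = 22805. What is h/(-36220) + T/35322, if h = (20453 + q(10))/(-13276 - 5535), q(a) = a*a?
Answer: 199142394177/308539671580 ≈ 0.64544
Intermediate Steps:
T = 22797 (T = -8 + 22805 = 22797)
q(a) = a²
h = -1581/1447 (h = (20453 + 10²)/(-13276 - 5535) = (20453 + 100)/(-18811) = 20553*(-1/18811) = -1581/1447 ≈ -1.0926)
h/(-36220) + T/35322 = -1581/1447/(-36220) + 22797/35322 = -1581/1447*(-1/36220) + 22797*(1/35322) = 1581/52410340 + 7599/11774 = 199142394177/308539671580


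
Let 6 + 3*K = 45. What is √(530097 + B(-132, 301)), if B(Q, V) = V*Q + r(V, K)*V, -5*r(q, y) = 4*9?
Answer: 3*√1356105/5 ≈ 698.71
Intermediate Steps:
K = 13 (K = -2 + (⅓)*45 = -2 + 15 = 13)
r(q, y) = -36/5 (r(q, y) = -4*9/5 = -⅕*36 = -36/5)
B(Q, V) = -36*V/5 + Q*V (B(Q, V) = V*Q - 36*V/5 = Q*V - 36*V/5 = -36*V/5 + Q*V)
√(530097 + B(-132, 301)) = √(530097 + (⅕)*301*(-36 + 5*(-132))) = √(530097 + (⅕)*301*(-36 - 660)) = √(530097 + (⅕)*301*(-696)) = √(530097 - 209496/5) = √(2440989/5) = 3*√1356105/5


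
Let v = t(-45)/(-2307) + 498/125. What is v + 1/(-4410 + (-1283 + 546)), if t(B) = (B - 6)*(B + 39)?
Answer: 1905385039/494755375 ≈ 3.8512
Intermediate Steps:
t(B) = (-6 + B)*(39 + B)
v = 370212/96125 (v = (-234 + (-45)² + 33*(-45))/(-2307) + 498/125 = (-234 + 2025 - 1485)*(-1/2307) + 498*(1/125) = 306*(-1/2307) + 498/125 = -102/769 + 498/125 = 370212/96125 ≈ 3.8514)
v + 1/(-4410 + (-1283 + 546)) = 370212/96125 + 1/(-4410 + (-1283 + 546)) = 370212/96125 + 1/(-4410 - 737) = 370212/96125 + 1/(-5147) = 370212/96125 - 1/5147 = 1905385039/494755375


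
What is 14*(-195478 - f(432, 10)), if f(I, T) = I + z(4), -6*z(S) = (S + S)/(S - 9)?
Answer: -41141156/15 ≈ -2.7427e+6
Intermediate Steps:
z(S) = -S/(3*(-9 + S)) (z(S) = -(S + S)/(6*(S - 9)) = -2*S/(6*(-9 + S)) = -S/(3*(-9 + S)))
f(I, T) = 4/15 + I (f(I, T) = I - 1*4/(-27 + 3*4) = I - 1*4/(-27 + 12) = I - 1*4/(-15) = I - 1*4*(-1/15) = I + 4/15 = 4/15 + I)
14*(-195478 - f(432, 10)) = 14*(-195478 - (4/15 + 432)) = 14*(-195478 - 1*6484/15) = 14*(-195478 - 6484/15) = 14*(-2938654/15) = -41141156/15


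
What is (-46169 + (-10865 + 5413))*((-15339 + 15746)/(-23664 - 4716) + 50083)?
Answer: -2223387070321/860 ≈ -2.5853e+9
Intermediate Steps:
(-46169 + (-10865 + 5413))*((-15339 + 15746)/(-23664 - 4716) + 50083) = (-46169 - 5452)*(407/(-28380) + 50083) = -51621*(407*(-1/28380) + 50083) = -51621*(-37/2580 + 50083) = -51621*129214103/2580 = -2223387070321/860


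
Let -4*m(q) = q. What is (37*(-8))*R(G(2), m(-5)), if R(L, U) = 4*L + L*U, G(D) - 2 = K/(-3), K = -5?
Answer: -5698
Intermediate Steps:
m(q) = -q/4
G(D) = 11/3 (G(D) = 2 - 5/(-3) = 2 - 5*(-⅓) = 2 + 5/3 = 11/3)
(37*(-8))*R(G(2), m(-5)) = (37*(-8))*(11*(4 - ¼*(-5))/3) = -3256*(4 + 5/4)/3 = -3256*21/(3*4) = -296*77/4 = -5698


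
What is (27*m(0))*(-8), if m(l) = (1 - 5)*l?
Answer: 0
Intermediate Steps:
m(l) = -4*l
(27*m(0))*(-8) = (27*(-4*0))*(-8) = (27*0)*(-8) = 0*(-8) = 0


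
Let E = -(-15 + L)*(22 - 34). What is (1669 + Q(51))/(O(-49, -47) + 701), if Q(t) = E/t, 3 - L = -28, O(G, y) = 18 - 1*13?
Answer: 28437/12002 ≈ 2.3694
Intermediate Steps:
O(G, y) = 5 (O(G, y) = 18 - 13 = 5)
L = 31 (L = 3 - 1*(-28) = 3 + 28 = 31)
E = 192 (E = -(-15 + 31)*(22 - 34) = -16*(-12) = -1*(-192) = 192)
Q(t) = 192/t
(1669 + Q(51))/(O(-49, -47) + 701) = (1669 + 192/51)/(5 + 701) = (1669 + 192*(1/51))/706 = (1669 + 64/17)*(1/706) = (28437/17)*(1/706) = 28437/12002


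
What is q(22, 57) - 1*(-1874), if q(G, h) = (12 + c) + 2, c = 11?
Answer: 1899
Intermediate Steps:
q(G, h) = 25 (q(G, h) = (12 + 11) + 2 = 23 + 2 = 25)
q(22, 57) - 1*(-1874) = 25 - 1*(-1874) = 25 + 1874 = 1899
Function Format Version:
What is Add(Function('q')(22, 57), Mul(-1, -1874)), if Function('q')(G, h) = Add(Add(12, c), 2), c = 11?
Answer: 1899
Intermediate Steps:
Function('q')(G, h) = 25 (Function('q')(G, h) = Add(Add(12, 11), 2) = Add(23, 2) = 25)
Add(Function('q')(22, 57), Mul(-1, -1874)) = Add(25, Mul(-1, -1874)) = Add(25, 1874) = 1899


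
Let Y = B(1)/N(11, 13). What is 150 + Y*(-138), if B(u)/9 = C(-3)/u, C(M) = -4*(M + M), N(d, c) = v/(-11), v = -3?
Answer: -109146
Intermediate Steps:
N(d, c) = 3/11 (N(d, c) = -3/(-11) = -3*(-1/11) = 3/11)
C(M) = -8*M
B(u) = 216/u (B(u) = 9*((-8*(-3))/u) = 9*(24/u) = 216/u)
Y = 792 (Y = (216/1)/(3/11) = (216*1)*(11/3) = 216*(11/3) = 792)
150 + Y*(-138) = 150 + 792*(-138) = 150 - 109296 = -109146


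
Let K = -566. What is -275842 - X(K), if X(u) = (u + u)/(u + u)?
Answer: -275843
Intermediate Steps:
X(u) = 1 (X(u) = (2*u)/((2*u)) = (2*u)*(1/(2*u)) = 1)
-275842 - X(K) = -275842 - 1*1 = -275842 - 1 = -275843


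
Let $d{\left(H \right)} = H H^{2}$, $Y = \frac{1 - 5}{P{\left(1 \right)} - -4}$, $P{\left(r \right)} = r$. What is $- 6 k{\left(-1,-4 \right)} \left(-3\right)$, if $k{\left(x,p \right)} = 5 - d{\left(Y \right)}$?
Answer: $\frac{12402}{125} \approx 99.216$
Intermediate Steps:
$Y = - \frac{4}{5}$ ($Y = \frac{1 - 5}{1 - -4} = - \frac{4}{1 + 4} = - \frac{4}{5} \approx -0.8$)
$d{\left(H \right)} = H^{3}$
$k{\left(x,p \right)} = \frac{689}{125}$ ($k{\left(x,p \right)} = 5 - \left(- \frac{4}{5}\right)^{3} = 5 - - \frac{64}{125} = 5 + \frac{64}{125} = \frac{689}{125}$)
$- 6 k{\left(-1,-4 \right)} \left(-3\right) = \left(-6\right) \frac{689}{125} \left(-3\right) = \left(- \frac{4134}{125}\right) \left(-3\right) = \frac{12402}{125}$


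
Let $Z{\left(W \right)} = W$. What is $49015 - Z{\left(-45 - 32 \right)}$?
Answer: $49092$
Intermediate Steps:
$49015 - Z{\left(-45 - 32 \right)} = 49015 - \left(-45 - 32\right) = 49015 - -77 = 49015 + 77 = 49092$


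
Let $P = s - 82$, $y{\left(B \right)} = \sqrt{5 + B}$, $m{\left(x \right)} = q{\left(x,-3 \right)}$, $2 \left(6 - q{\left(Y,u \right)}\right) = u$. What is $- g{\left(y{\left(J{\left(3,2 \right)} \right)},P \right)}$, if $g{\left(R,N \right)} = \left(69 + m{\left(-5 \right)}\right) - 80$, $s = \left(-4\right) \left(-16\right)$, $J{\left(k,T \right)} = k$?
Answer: $\frac{7}{2} \approx 3.5$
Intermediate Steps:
$q{\left(Y,u \right)} = 6 - \frac{u}{2}$
$m{\left(x \right)} = \frac{15}{2}$ ($m{\left(x \right)} = 6 - - \frac{3}{2} = 6 + \frac{3}{2} = \frac{15}{2}$)
$s = 64$
$P = -18$ ($P = 64 - 82 = -18$)
$g{\left(R,N \right)} = - \frac{7}{2}$ ($g{\left(R,N \right)} = \left(69 + \frac{15}{2}\right) - 80 = \frac{153}{2} - 80 = - \frac{7}{2}$)
$- g{\left(y{\left(J{\left(3,2 \right)} \right)},P \right)} = \left(-1\right) \left(- \frac{7}{2}\right) = \frac{7}{2}$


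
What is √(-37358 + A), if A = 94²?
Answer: I*√28522 ≈ 168.88*I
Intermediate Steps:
A = 8836
√(-37358 + A) = √(-37358 + 8836) = √(-28522) = I*√28522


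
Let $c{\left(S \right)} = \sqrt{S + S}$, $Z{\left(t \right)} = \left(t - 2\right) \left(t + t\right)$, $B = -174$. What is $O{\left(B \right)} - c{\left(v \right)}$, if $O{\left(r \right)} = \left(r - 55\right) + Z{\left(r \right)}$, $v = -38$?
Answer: $61019 - 2 i \sqrt{19} \approx 61019.0 - 8.7178 i$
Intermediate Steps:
$Z{\left(t \right)} = 2 t \left(-2 + t\right)$ ($Z{\left(t \right)} = \left(-2 + t\right) 2 t = 2 t \left(-2 + t\right)$)
$c{\left(S \right)} = \sqrt{2} \sqrt{S}$ ($c{\left(S \right)} = \sqrt{2 S} = \sqrt{2} \sqrt{S}$)
$O{\left(r \right)} = -55 + r + 2 r \left(-2 + r\right)$ ($O{\left(r \right)} = \left(r - 55\right) + 2 r \left(-2 + r\right) = \left(-55 + r\right) + 2 r \left(-2 + r\right) = -55 + r + 2 r \left(-2 + r\right)$)
$O{\left(B \right)} - c{\left(v \right)} = \left(-55 - 174 + 2 \left(-174\right) \left(-2 - 174\right)\right) - \sqrt{2} \sqrt{-38} = \left(-55 - 174 + 2 \left(-174\right) \left(-176\right)\right) - \sqrt{2} i \sqrt{38} = \left(-55 - 174 + 61248\right) - 2 i \sqrt{19} = 61019 - 2 i \sqrt{19}$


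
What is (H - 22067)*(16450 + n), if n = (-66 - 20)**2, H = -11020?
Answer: -788992602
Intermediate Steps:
n = 7396 (n = (-86)**2 = 7396)
(H - 22067)*(16450 + n) = (-11020 - 22067)*(16450 + 7396) = -33087*23846 = -788992602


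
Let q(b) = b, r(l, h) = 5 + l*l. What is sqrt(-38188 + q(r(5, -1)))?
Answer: I*sqrt(38158) ≈ 195.34*I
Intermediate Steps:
r(l, h) = 5 + l**2
sqrt(-38188 + q(r(5, -1))) = sqrt(-38188 + (5 + 5**2)) = sqrt(-38188 + (5 + 25)) = sqrt(-38188 + 30) = sqrt(-38158) = I*sqrt(38158)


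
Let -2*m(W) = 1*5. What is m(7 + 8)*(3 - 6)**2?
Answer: -45/2 ≈ -22.500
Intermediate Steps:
m(W) = -5/2
m(7 + 8)*(3 - 6)**2 = -5*(3 - 6)**2/2 = -5/2*(-3)**2 = -5/2*9 = -45/2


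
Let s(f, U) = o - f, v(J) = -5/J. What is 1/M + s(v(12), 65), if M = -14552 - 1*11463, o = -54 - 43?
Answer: -30151397/312180 ≈ -96.583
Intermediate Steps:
o = -97
M = -26015 (M = -14552 - 11463 = -26015)
s(f, U) = -97 - f
1/M + s(v(12), 65) = 1/(-26015) + (-97 - (-5)/12) = -1/26015 + (-97 - (-5)/12) = -1/26015 + (-97 - 1*(-5/12)) = -1/26015 + (-97 + 5/12) = -1/26015 - 1159/12 = -30151397/312180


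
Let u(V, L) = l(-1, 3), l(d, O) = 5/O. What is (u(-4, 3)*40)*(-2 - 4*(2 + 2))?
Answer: -1200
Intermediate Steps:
u(V, L) = 5/3
(u(-4, 3)*40)*(-2 - 4*(2 + 2)) = ((5/3)*40)*(-2 - 4*(2 + 2)) = 200*(-2 - 4*4)/3 = 200*(-2 - 16)/3 = (200/3)*(-18) = -1200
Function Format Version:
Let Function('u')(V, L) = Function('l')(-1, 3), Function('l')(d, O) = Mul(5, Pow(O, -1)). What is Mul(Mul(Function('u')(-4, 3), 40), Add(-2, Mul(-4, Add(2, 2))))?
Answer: -1200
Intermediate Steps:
Function('u')(V, L) = Rational(5, 3) (Function('u')(V, L) = Mul(5, Pow(3, -1)) = Mul(5, Rational(1, 3)) = Rational(5, 3))
Mul(Mul(Function('u')(-4, 3), 40), Add(-2, Mul(-4, Add(2, 2)))) = Mul(Mul(Rational(5, 3), 40), Add(-2, Mul(-4, Add(2, 2)))) = Mul(Rational(200, 3), Add(-2, Mul(-4, 4))) = Mul(Rational(200, 3), Add(-2, -16)) = Mul(Rational(200, 3), -18) = -1200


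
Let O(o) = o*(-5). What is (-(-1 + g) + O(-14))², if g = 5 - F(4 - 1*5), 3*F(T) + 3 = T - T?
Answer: 4225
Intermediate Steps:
O(o) = -5*o
F(T) = -1 (F(T) = -1 + (T - T)/3 = -1 + (⅓)*0 = -1 + 0 = -1)
g = 6 (g = 5 - 1*(-1) = 5 + 1 = 6)
(-(-1 + g) + O(-14))² = (-(-1 + 6) - 5*(-14))² = (-1*5 + 70)² = (-5 + 70)² = 65² = 4225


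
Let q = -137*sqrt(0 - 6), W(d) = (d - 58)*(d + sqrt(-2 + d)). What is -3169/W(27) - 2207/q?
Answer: 3169/992 - 2207*I*sqrt(6)/822 ≈ 3.1946 - 6.5767*I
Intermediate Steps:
W(d) = (-58 + d)*(d + sqrt(-2 + d))
q = -137*I*sqrt(6) ≈ -335.58*I
-3169/W(27) - 2207/q = -3169/(27**2 - 58*27 - 58*sqrt(-2 + 27) + 27*sqrt(-2 + 27)) - 2207*I*sqrt(6)/822 = -3169/(729 - 1566 - 58*sqrt(25) + 27*sqrt(25)) - 2207*I*sqrt(6)/822 = -3169/(729 - 1566 - 58*5 + 27*5) - 2207*I*sqrt(6)/822 = -3169/(729 - 1566 - 290 + 135) - 2207*I*sqrt(6)/822 = -3169/(-992) - 2207*I*sqrt(6)/822 = -3169*(-1/992) - 2207*I*sqrt(6)/822 = 3169/992 - 2207*I*sqrt(6)/822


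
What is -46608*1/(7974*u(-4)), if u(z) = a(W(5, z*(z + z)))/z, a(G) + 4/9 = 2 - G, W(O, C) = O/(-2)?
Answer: 186432/32339 ≈ 5.7649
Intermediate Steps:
W(O, C) = -O/2 (W(O, C) = O*(-½) = -O/2)
a(G) = 14/9 - G (a(G) = -4/9 + (2 - G) = 14/9 - G)
u(z) = 73/(18*z) (u(z) = (14/9 - (-1)*5/2)/z = (14/9 - 1*(-5/2))/z = (14/9 + 5/2)/z = 73/(18*z))
-46608*1/(7974*u(-4)) = -46608/(((73/18)/(-4))*7974) = -46608/(((73/18)*(-¼))*7974) = -46608/((-73/72*7974)) = -46608/(-32339/4) = -46608*(-4/32339) = 186432/32339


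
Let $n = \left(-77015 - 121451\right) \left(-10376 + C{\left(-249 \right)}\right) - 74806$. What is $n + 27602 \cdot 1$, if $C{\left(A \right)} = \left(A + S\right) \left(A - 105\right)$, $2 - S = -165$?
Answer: $-3701835036$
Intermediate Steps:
$S = 167$ ($S = 2 - -165 = 2 + 165 = 167$)
$C{\left(A \right)} = \left(-105 + A\right) \left(167 + A\right)$ ($C{\left(A \right)} = \left(A + 167\right) \left(A - 105\right) = \left(167 + A\right) \left(-105 + A\right) = \left(-105 + A\right) \left(167 + A\right)$)
$n = -3701862638$ ($n = \left(-77015 - 121451\right) \left(-10376 + \left(-17535 + \left(-249\right)^{2} + 62 \left(-249\right)\right)\right) - 74806 = - 198466 \left(-10376 - -29028\right) - 74806 = - 198466 \left(-10376 + 29028\right) - 74806 = \left(-198466\right) 18652 - 74806 = -3701787832 - 74806 = -3701862638$)
$n + 27602 \cdot 1 = -3701862638 + 27602 \cdot 1 = -3701862638 + 27602 = -3701835036$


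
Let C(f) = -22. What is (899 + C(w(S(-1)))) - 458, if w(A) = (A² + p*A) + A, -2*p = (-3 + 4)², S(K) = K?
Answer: 419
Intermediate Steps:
p = -½ (p = -(-3 + 4)²/2 = -½*1² = -½*1 = -½ ≈ -0.50000)
w(A) = A² + A/2 (w(A) = (A² - A/2) + A = A² + A/2)
(899 + C(w(S(-1)))) - 458 = (899 - 22) - 458 = 877 - 458 = 419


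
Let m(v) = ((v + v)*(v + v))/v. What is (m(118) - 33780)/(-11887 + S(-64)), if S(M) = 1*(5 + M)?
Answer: 1514/543 ≈ 2.7882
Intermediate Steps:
S(M) = 5 + M
m(v) = 4*v (m(v) = ((2*v)*(2*v))/v = (4*v²)/v = 4*v)
(m(118) - 33780)/(-11887 + S(-64)) = (4*118 - 33780)/(-11887 + (5 - 64)) = (472 - 33780)/(-11887 - 59) = -33308/(-11946) = -33308*(-1/11946) = 1514/543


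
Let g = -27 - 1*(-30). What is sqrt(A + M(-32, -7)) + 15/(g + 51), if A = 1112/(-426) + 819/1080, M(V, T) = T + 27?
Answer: 5/18 + sqrt(329342730)/4260 ≈ 4.5378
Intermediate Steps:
g = 3 (g = -27 + 30 = 3)
M(V, T) = 27 + T
A = -15779/8520 (A = 1112*(-1/426) + 819*(1/1080) = -556/213 + 91/120 = -15779/8520 ≈ -1.8520)
sqrt(A + M(-32, -7)) + 15/(g + 51) = sqrt(-15779/8520 + (27 - 7)) + 15/(3 + 51) = sqrt(-15779/8520 + 20) + 15/54 = sqrt(154621/8520) + (1/54)*15 = sqrt(329342730)/4260 + 5/18 = 5/18 + sqrt(329342730)/4260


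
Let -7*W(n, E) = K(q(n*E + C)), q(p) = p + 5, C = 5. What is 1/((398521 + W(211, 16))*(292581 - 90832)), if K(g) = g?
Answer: 7/562125370489 ≈ 1.2453e-11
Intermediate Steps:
q(p) = 5 + p
W(n, E) = -10/7 - E*n/7 (W(n, E) = -(5 + (n*E + 5))/7 = -(5 + (E*n + 5))/7 = -(5 + (5 + E*n))/7 = -(10 + E*n)/7 = -10/7 - E*n/7)
1/((398521 + W(211, 16))*(292581 - 90832)) = 1/((398521 + (-10/7 - ⅐*16*211))*(292581 - 90832)) = 1/((398521 + (-10/7 - 3376/7))*201749) = 1/((398521 - 3386/7)*201749) = 1/((2786261/7)*201749) = 1/(562125370489/7) = 7/562125370489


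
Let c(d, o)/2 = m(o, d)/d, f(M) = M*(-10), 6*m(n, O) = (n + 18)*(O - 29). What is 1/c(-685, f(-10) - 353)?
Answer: -137/11186 ≈ -0.012247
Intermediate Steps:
m(n, O) = (-29 + O)*(18 + n)/6 (m(n, O) = ((n + 18)*(O - 29))/6 = ((18 + n)*(-29 + O))/6 = ((-29 + O)*(18 + n))/6 = (-29 + O)*(18 + n)/6)
f(M) = -10*M
c(d, o) = 2*(-87 + 3*d - 29*o/6 + d*o/6)/d (c(d, o) = 2*((-87 + 3*d - 29*o/6 + d*o/6)/d) = 2*(-87 + 3*d - 29*o/6 + d*o/6)/d)
1/c(-685, f(-10) - 353) = 1/((1/3)*(-522 - 29*(-10*(-10) - 353) + 18*(-685) - 685*(-10*(-10) - 353))/(-685)) = 1/((1/3)*(-1/685)*(-522 - 29*(100 - 353) - 12330 - 685*(100 - 353))) = 1/((1/3)*(-1/685)*(-522 - 29*(-253) - 12330 - 685*(-253))) = 1/((1/3)*(-1/685)*(-522 + 7337 - 12330 + 173305)) = 1/((1/3)*(-1/685)*167790) = 1/(-11186/137) = -137/11186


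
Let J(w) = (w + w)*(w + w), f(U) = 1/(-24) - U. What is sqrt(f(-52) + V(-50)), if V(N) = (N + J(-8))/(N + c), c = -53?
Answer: sqrt(7194)/12 ≈ 7.0681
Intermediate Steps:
f(U) = -1/24 - U
J(w) = 4*w**2 (J(w) = (2*w)*(2*w) = 4*w**2)
V(N) = (256 + N)/(-53 + N) (V(N) = (N + 4*(-8)**2)/(N - 53) = (N + 4*64)/(-53 + N) = (N + 256)/(-53 + N) = (256 + N)/(-53 + N))
sqrt(f(-52) + V(-50)) = sqrt((-1/24 - 1*(-52)) + (256 - 50)/(-53 - 50)) = sqrt((-1/24 + 52) + 206/(-103)) = sqrt(1247/24 - 1/103*206) = sqrt(1247/24 - 2) = sqrt(1199/24) = sqrt(7194)/12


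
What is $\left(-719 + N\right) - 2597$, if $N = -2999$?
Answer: $-6315$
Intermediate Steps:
$\left(-719 + N\right) - 2597 = \left(-719 - 2999\right) - 2597 = -3718 - 2597 = -6315$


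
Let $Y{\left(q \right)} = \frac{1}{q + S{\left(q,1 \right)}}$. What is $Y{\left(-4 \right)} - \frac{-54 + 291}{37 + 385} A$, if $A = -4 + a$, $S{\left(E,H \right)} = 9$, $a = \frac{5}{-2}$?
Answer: $\frac{16249}{4220} \approx 3.8505$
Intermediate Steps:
$a = - \frac{5}{2}$ ($a = 5 \left(- \frac{1}{2}\right) = - \frac{5}{2} \approx -2.5$)
$Y{\left(q \right)} = \frac{1}{9 + q}$ ($Y{\left(q \right)} = \frac{1}{q + 9} = \frac{1}{9 + q}$)
$A = - \frac{13}{2}$ ($A = -4 - \frac{5}{2} = - \frac{13}{2} \approx -6.5$)
$Y{\left(-4 \right)} - \frac{-54 + 291}{37 + 385} A = \frac{1}{9 - 4} - \frac{-54 + 291}{37 + 385} \left(- \frac{13}{2}\right) = \frac{1}{5} - \frac{237}{422} \left(- \frac{13}{2}\right) = \frac{1}{5} - - \frac{3081}{844} = \frac{1}{5} + \frac{3081}{844} = \frac{16249}{4220}$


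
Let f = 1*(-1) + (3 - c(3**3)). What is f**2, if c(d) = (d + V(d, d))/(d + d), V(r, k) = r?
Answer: 1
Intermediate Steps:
c(d) = 1 (c(d) = (d + d)/(d + d) = (2*d)/((2*d)) = (2*d)*(1/(2*d)) = 1)
f = 1 (f = 1*(-1) + (3 - 1*1) = -1 + (3 - 1) = -1 + 2 = 1)
f**2 = 1**2 = 1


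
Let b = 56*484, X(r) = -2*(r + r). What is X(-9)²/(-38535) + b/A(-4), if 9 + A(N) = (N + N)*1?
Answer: -348158224/218365 ≈ -1594.4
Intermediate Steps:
X(r) = -4*r
b = 27104
A(N) = -9 + 2*N (A(N) = -9 + (N + N)*1 = -9 + (2*N)*1 = -9 + 2*N)
X(-9)²/(-38535) + b/A(-4) = (-4*(-9))²/(-38535) + 27104/(-9 + 2*(-4)) = 36²*(-1/38535) + 27104/(-9 - 8) = 1296*(-1/38535) + 27104/(-17) = -432/12845 + 27104*(-1/17) = -432/12845 - 27104/17 = -348158224/218365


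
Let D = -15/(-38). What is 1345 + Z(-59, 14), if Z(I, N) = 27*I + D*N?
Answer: -4607/19 ≈ -242.47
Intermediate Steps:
D = 15/38 (D = -15*(-1/38) = 15/38 ≈ 0.39474)
Z(I, N) = 27*I + 15*N/38
1345 + Z(-59, 14) = 1345 + (27*(-59) + (15/38)*14) = 1345 + (-1593 + 105/19) = 1345 - 30162/19 = -4607/19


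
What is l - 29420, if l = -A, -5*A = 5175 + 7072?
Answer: -134853/5 ≈ -26971.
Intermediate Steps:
A = -12247/5 (A = -(5175 + 7072)/5 = -⅕*12247 = -12247/5 ≈ -2449.4)
l = 12247/5 (l = -1*(-12247/5) = 12247/5 ≈ 2449.4)
l - 29420 = 12247/5 - 29420 = -134853/5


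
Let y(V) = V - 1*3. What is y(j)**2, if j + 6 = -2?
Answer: 121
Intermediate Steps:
j = -8 (j = -6 - 2 = -8)
y(V) = -3 + V (y(V) = V - 3 = -3 + V)
y(j)**2 = (-3 - 8)**2 = (-11)**2 = 121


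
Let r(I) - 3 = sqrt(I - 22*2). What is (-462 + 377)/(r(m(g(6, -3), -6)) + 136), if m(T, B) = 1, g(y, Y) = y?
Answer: -11815/19364 + 85*I*sqrt(43)/19364 ≈ -0.61015 + 0.028784*I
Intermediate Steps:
r(I) = 3 + sqrt(-44 + I) (r(I) = 3 + sqrt(I - 22*2) = 3 + sqrt(I - 44) = 3 + sqrt(-44 + I))
(-462 + 377)/(r(m(g(6, -3), -6)) + 136) = (-462 + 377)/((3 + sqrt(-44 + 1)) + 136) = -85/((3 + sqrt(-43)) + 136) = -85/((3 + I*sqrt(43)) + 136) = -85/(139 + I*sqrt(43))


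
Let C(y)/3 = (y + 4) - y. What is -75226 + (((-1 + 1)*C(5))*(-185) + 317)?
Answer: -74909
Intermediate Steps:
C(y) = 12 (C(y) = 3*((y + 4) - y) = 3*((4 + y) - y) = 3*4 = 12)
-75226 + (((-1 + 1)*C(5))*(-185) + 317) = -75226 + (((-1 + 1)*12)*(-185) + 317) = -75226 + ((0*12)*(-185) + 317) = -75226 + (0*(-185) + 317) = -75226 + (0 + 317) = -75226 + 317 = -74909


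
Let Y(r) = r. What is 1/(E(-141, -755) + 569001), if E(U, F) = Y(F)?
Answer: 1/568246 ≈ 1.7598e-6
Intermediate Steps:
E(U, F) = F
1/(E(-141, -755) + 569001) = 1/(-755 + 569001) = 1/568246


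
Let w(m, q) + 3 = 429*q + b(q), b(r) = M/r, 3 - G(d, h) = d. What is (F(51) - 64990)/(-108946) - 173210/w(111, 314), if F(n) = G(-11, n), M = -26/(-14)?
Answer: -11119763488324/16128213696911 ≈ -0.68946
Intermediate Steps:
M = 13/7 (M = -26*(-1/14) = 13/7 ≈ 1.8571)
G(d, h) = 3 - d
F(n) = 14 (F(n) = 3 - 1*(-11) = 3 + 11 = 14)
b(r) = 13/(7*r)
w(m, q) = -3 + 429*q + 13/(7*q) (w(m, q) = -3 + (429*q + 13/(7*q)) = -3 + 429*q + 13/(7*q))
(F(51) - 64990)/(-108946) - 173210/w(111, 314) = (14 - 64990)/(-108946) - 173210/(-3 + 429*314 + (13/7)/314) = -64976*(-1/108946) - 173210/(-3 + 134706 + (13/7)*(1/314)) = 32488/54473 - 173210/(-3 + 134706 + 13/2198) = 32488/54473 - 173210/296077207/2198 = 32488/54473 - 173210*2198/296077207 = 32488/54473 - 380715580/296077207 = -11119763488324/16128213696911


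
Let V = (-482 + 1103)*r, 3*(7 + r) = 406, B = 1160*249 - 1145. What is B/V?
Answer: 57539/15939 ≈ 3.6100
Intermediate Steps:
B = 287695 (B = 288840 - 1145 = 287695)
r = 385/3 (r = -7 + (⅓)*406 = -7 + 406/3 = 385/3 ≈ 128.33)
V = 79695 (V = (-482 + 1103)*(385/3) = 621*(385/3) = 79695)
B/V = 287695/79695 = 287695*(1/79695) = 57539/15939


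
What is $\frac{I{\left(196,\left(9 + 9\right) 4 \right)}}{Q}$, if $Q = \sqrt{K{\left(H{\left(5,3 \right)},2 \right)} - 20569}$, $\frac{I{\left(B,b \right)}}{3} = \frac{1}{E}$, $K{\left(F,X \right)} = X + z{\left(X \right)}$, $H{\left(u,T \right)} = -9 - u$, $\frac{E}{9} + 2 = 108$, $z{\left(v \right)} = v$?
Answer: $- \frac{i \sqrt{2285}}{2179890} \approx - 2.1928 \cdot 10^{-5} i$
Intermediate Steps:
$E = 954$ ($E = -18 + 9 \cdot 108 = -18 + 972 = 954$)
$K{\left(F,X \right)} = 2 X$ ($K{\left(F,X \right)} = X + X = 2 X$)
$I{\left(B,b \right)} = \frac{1}{318}$ ($I{\left(B,b \right)} = \frac{3}{954} = 3 \cdot \frac{1}{954} = \frac{1}{318}$)
$Q = 3 i \sqrt{2285}$ ($Q = \sqrt{2 \cdot 2 - 20569} = \sqrt{4 - 20569} = \sqrt{-20565} = 3 i \sqrt{2285} \approx 143.41 i$)
$\frac{I{\left(196,\left(9 + 9\right) 4 \right)}}{Q} = \frac{1}{318 \cdot 3 i \sqrt{2285}} = \frac{\left(- \frac{1}{6855}\right) i \sqrt{2285}}{318} = - \frac{i \sqrt{2285}}{2179890}$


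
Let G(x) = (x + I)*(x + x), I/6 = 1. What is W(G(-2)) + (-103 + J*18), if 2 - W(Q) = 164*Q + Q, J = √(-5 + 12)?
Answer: 2539 + 18*√7 ≈ 2586.6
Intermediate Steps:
I = 6 (I = 6*1 = 6)
J = √7 ≈ 2.6458
G(x) = 2*x*(6 + x) (G(x) = (x + 6)*(x + x) = (6 + x)*(2*x) = 2*x*(6 + x))
W(Q) = 2 - 165*Q (W(Q) = 2 - (164*Q + Q) = 2 - 165*Q)
W(G(-2)) + (-103 + J*18) = (2 - 330*(-2)*(6 - 2)) + (-103 + √7*18) = (2 - 330*(-2)*4) + (-103 + 18*√7) = (2 - 165*(-16)) + (-103 + 18*√7) = (2 + 2640) + (-103 + 18*√7) = 2642 + (-103 + 18*√7) = 2539 + 18*√7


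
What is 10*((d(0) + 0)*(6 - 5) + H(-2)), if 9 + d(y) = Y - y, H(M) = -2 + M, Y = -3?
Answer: -160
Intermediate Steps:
d(y) = -12 - y (d(y) = -9 + (-3 - y) = -12 - y)
10*((d(0) + 0)*(6 - 5) + H(-2)) = 10*(((-12 - 1*0) + 0)*(6 - 5) + (-2 - 2)) = 10*(((-12 + 0) + 0)*1 - 4) = 10*((-12 + 0)*1 - 4) = 10*(-12*1 - 4) = 10*(-12 - 4) = 10*(-16) = -160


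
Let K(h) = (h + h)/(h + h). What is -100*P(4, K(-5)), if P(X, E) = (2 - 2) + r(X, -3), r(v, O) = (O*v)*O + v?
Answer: -4000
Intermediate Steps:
r(v, O) = v + v*O² (r(v, O) = v*O² + v = v + v*O²)
K(h) = 1 (K(h) = (2*h)/((2*h)) = (2*h)*(1/(2*h)) = 1)
P(X, E) = 10*X (P(X, E) = (2 - 2) + X*(1 + (-3)²) = 0 + X*(1 + 9) = 0 + X*10 = 0 + 10*X = 10*X)
-100*P(4, K(-5)) = -1000*4 = -100*40 = -4000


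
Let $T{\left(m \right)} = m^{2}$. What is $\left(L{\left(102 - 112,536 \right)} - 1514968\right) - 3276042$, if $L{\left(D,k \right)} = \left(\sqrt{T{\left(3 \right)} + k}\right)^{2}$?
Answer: $-4790465$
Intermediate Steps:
$L{\left(D,k \right)} = 9 + k$ ($L{\left(D,k \right)} = \left(\sqrt{3^{2} + k}\right)^{2} = \left(\sqrt{9 + k}\right)^{2} = 9 + k$)
$\left(L{\left(102 - 112,536 \right)} - 1514968\right) - 3276042 = \left(\left(9 + 536\right) - 1514968\right) - 3276042 = \left(545 - 1514968\right) - 3276042 = -1514423 - 3276042 = -4790465$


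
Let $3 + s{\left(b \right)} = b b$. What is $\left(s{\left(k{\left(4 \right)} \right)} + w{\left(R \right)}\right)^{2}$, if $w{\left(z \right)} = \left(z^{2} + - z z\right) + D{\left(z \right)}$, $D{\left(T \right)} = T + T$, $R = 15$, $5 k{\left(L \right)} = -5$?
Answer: $784$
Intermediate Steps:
$k{\left(L \right)} = -1$ ($k{\left(L \right)} = \frac{1}{5} \left(-5\right) = -1$)
$s{\left(b \right)} = -3 + b^{2}$ ($s{\left(b \right)} = -3 + b b = -3 + b^{2}$)
$D{\left(T \right)} = 2 T$
$w{\left(z \right)} = 2 z$ ($w{\left(z \right)} = \left(z^{2} + - z z\right) + 2 z = \left(z^{2} - z^{2}\right) + 2 z = 0 + 2 z = 2 z$)
$\left(s{\left(k{\left(4 \right)} \right)} + w{\left(R \right)}\right)^{2} = \left(\left(-3 + \left(-1\right)^{2}\right) + 2 \cdot 15\right)^{2} = \left(\left(-3 + 1\right) + 30\right)^{2} = \left(-2 + 30\right)^{2} = 28^{2} = 784$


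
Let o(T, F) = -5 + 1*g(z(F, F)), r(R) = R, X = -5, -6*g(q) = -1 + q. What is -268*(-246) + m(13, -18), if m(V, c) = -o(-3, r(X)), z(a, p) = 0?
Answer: 395597/6 ≈ 65933.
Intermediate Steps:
g(q) = ⅙ - q/6 (g(q) = -(-1 + q)/6 = ⅙ - q/6)
o(T, F) = -29/6 (o(T, F) = -5 + 1*(⅙ - ⅙*0) = -5 + 1*(⅙ + 0) = -5 + 1*(⅙) = -5 + ⅙ = -29/6)
m(V, c) = 29/6 (m(V, c) = -1*(-29/6) = 29/6)
-268*(-246) + m(13, -18) = -268*(-246) + 29/6 = 65928 + 29/6 = 395597/6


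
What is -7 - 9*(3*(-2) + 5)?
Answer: 2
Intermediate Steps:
-7 - 9*(3*(-2) + 5) = -7 - 9*(-6 + 5) = -7 - 9*(-1) = -7 + 9 = 2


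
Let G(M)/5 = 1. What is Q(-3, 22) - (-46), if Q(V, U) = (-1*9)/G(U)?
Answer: 221/5 ≈ 44.200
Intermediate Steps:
G(M) = 5 (G(M) = 5*1 = 5)
Q(V, U) = -9/5 (Q(V, U) = -1*9/5 = -9*⅕ = -9/5)
Q(-3, 22) - (-46) = -9/5 - (-46) = -9/5 - 1*(-46) = -9/5 + 46 = 221/5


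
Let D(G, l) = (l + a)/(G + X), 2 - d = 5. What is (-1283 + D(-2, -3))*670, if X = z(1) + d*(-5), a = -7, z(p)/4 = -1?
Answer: -7743190/9 ≈ -8.6035e+5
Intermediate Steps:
d = -3 (d = 2 - 1*5 = 2 - 5 = -3)
z(p) = -4 (z(p) = 4*(-1) = -4)
X = 11 (X = -4 - 3*(-5) = -4 + 15 = 11)
D(G, l) = (-7 + l)/(11 + G) (D(G, l) = (l - 7)/(G + 11) = (-7 + l)/(11 + G))
(-1283 + D(-2, -3))*670 = (-1283 + (-7 - 3)/(11 - 2))*670 = (-1283 - 10/9)*670 = -11557/9*670 = -7743190/9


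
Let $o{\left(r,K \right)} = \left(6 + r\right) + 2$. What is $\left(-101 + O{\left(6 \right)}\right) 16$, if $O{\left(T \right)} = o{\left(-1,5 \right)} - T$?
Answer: $-1600$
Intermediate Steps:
$o{\left(r,K \right)} = 8 + r$
$O{\left(T \right)} = 7 - T$ ($O{\left(T \right)} = \left(8 - 1\right) - T = 7 - T$)
$\left(-101 + O{\left(6 \right)}\right) 16 = \left(-101 + \left(7 - 6\right)\right) 16 = \left(-101 + 1\right) 16 = \left(-100\right) 16 = -1600$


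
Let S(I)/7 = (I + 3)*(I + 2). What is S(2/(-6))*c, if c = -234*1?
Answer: -7280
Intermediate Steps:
S(I) = 7*(2 + I)*(3 + I) (S(I) = 7*((I + 3)*(I + 2)) = 7*((3 + I)*(2 + I)) = 7*((2 + I)*(3 + I)) = 7*(2 + I)*(3 + I))
c = -234
S(2/(-6))*c = (42 + 7*(2/(-6))**2 + 35*(2/(-6)))*(-234) = (42 + 7*(2*(-1/6))**2 + 35*(2*(-1/6)))*(-234) = (42 + 7*(-1/3)**2 + 35*(-1/3))*(-234) = (42 + 7*(1/9) - 35/3)*(-234) = (42 + 7/9 - 35/3)*(-234) = (280/9)*(-234) = -7280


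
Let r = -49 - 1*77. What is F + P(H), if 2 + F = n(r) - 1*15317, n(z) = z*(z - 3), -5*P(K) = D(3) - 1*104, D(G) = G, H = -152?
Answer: 4776/5 ≈ 955.20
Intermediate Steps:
r = -126 (r = -49 - 77 = -126)
P(K) = 101/5 (P(K) = -(3 - 1*104)/5 = -(3 - 104)/5 = -⅕*(-101) = 101/5)
n(z) = z*(-3 + z)
F = 935 (F = -2 + (-126*(-3 - 126) - 1*15317) = -2 + (-126*(-129) - 15317) = -2 + (16254 - 15317) = -2 + 937 = 935)
F + P(H) = 935 + 101/5 = 4776/5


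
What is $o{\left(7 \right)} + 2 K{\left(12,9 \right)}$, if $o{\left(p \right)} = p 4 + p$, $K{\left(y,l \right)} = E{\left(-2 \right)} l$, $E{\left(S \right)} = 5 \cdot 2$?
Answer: $215$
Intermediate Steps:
$E{\left(S \right)} = 10$
$K{\left(y,l \right)} = 10 l$
$o{\left(p \right)} = 5 p$ ($o{\left(p \right)} = 4 p + p = 5 p$)
$o{\left(7 \right)} + 2 K{\left(12,9 \right)} = 5 \cdot 7 + 2 \cdot 10 \cdot 9 = 35 + 2 \cdot 90 = 35 + 180 = 215$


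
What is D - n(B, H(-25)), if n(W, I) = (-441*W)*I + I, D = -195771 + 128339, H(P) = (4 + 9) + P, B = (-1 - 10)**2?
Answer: -707752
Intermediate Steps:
B = 121 (B = (-11)**2 = 121)
H(P) = 13 + P
D = -67432
n(W, I) = I - 441*I*W (n(W, I) = -441*I*W + I = I - 441*I*W)
D - n(B, H(-25)) = -67432 - (13 - 25)*(1 - 441*121) = -67432 - (-12)*(1 - 53361) = -67432 - (-12)*(-53360) = -67432 - 1*640320 = -67432 - 640320 = -707752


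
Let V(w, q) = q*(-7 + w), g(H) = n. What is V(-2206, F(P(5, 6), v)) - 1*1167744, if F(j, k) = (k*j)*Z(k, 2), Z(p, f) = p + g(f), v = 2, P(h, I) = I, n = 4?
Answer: -1327080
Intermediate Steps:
g(H) = 4
Z(p, f) = 4 + p (Z(p, f) = p + 4 = 4 + p)
F(j, k) = j*k*(4 + k) (F(j, k) = (k*j)*(4 + k) = (j*k)*(4 + k) = j*k*(4 + k))
V(-2206, F(P(5, 6), v)) - 1*1167744 = (6*2*(4 + 2))*(-7 - 2206) - 1*1167744 = (6*2*6)*(-2213) - 1167744 = 72*(-2213) - 1167744 = -159336 - 1167744 = -1327080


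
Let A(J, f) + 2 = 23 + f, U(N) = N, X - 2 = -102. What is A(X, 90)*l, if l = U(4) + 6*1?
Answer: 1110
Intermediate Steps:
X = -100 (X = 2 - 102 = -100)
A(J, f) = 21 + f (A(J, f) = -2 + (23 + f) = 21 + f)
l = 10 (l = 4 + 6*1 = 4 + 6 = 10)
A(X, 90)*l = (21 + 90)*10 = 111*10 = 1110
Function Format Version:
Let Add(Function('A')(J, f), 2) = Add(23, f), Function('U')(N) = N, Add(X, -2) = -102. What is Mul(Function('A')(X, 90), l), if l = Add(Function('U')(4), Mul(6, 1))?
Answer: 1110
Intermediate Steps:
X = -100 (X = Add(2, -102) = -100)
Function('A')(J, f) = Add(21, f) (Function('A')(J, f) = Add(-2, Add(23, f)) = Add(21, f))
l = 10 (l = Add(4, Mul(6, 1)) = Add(4, 6) = 10)
Mul(Function('A')(X, 90), l) = Mul(Add(21, 90), 10) = Mul(111, 10) = 1110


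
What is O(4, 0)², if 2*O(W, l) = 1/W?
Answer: 1/64 ≈ 0.015625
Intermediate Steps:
O(W, l) = 1/(2*W)
O(4, 0)² = ((½)/4)² = ((½)*(¼))² = (⅛)² = 1/64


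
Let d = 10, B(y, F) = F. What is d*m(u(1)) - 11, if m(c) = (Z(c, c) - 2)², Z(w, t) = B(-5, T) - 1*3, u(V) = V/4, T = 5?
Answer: -11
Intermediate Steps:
u(V) = V/4 (u(V) = V*(¼) = V/4)
Z(w, t) = 2 (Z(w, t) = 5 - 1*3 = 5 - 3 = 2)
m(c) = 0 (m(c) = (2 - 2)² = 0² = 0)
d*m(u(1)) - 11 = 10*0 - 11 = 0 - 11 = -11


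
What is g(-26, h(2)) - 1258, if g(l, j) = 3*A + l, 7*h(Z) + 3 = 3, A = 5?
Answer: -1269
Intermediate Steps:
h(Z) = 0 (h(Z) = -3/7 + (1/7)*3 = -3/7 + 3/7 = 0)
g(l, j) = 15 + l (g(l, j) = 3*5 + l = 15 + l)
g(-26, h(2)) - 1258 = (15 - 26) - 1258 = -11 - 1258 = -1269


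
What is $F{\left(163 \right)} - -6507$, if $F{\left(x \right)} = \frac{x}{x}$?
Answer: $6508$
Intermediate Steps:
$F{\left(x \right)} = 1$
$F{\left(163 \right)} - -6507 = 1 - -6507 = 1 + 6507 = 6508$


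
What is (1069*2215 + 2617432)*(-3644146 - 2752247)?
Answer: -31887726941931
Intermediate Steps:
(1069*2215 + 2617432)*(-3644146 - 2752247) = (2367835 + 2617432)*(-6396393) = 4985267*(-6396393) = -31887726941931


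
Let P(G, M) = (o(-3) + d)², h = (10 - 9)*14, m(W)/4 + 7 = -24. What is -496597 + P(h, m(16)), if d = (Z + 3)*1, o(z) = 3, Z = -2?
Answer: -496581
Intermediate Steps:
m(W) = -124 (m(W) = -28 + 4*(-24) = -28 - 96 = -124)
h = 14 (h = 1*14 = 14)
d = 1 (d = (-2 + 3)*1 = 1*1 = 1)
P(G, M) = 16 (P(G, M) = (3 + 1)² = 4² = 16)
-496597 + P(h, m(16)) = -496597 + 16 = -496581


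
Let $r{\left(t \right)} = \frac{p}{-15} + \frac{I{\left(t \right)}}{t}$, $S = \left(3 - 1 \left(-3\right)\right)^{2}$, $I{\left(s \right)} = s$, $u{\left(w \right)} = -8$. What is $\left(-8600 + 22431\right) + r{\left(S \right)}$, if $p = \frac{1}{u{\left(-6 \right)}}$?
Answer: $\frac{1659841}{120} \approx 13832.0$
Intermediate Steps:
$S = 36$ ($S = \left(3 - -3\right)^{2} = \left(3 + 3\right)^{2} = 6^{2} = 36$)
$p = - \frac{1}{8}$ ($p = \frac{1}{-8} = - \frac{1}{8} \approx -0.125$)
$r{\left(t \right)} = \frac{121}{120}$ ($r{\left(t \right)} = - \frac{1}{8 \left(-15\right)} + \frac{t}{t} = \left(- \frac{1}{8}\right) \left(- \frac{1}{15}\right) + 1 = \frac{1}{120} + 1 = \frac{121}{120}$)
$\left(-8600 + 22431\right) + r{\left(S \right)} = \left(-8600 + 22431\right) + \frac{121}{120} = 13831 + \frac{121}{120} = \frac{1659841}{120}$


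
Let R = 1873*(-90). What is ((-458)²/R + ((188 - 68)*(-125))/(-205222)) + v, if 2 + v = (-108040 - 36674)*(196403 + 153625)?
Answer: -438084155137258020592/8648568135 ≈ -5.0654e+10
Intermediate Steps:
v = -50653951994 (v = -2 + (-108040 - 36674)*(196403 + 153625) = -2 - 144714*350028 = -2 - 50653951992 = -50653951994)
R = -168570
((-458)²/R + ((188 - 68)*(-125))/(-205222)) + v = ((-458)²/(-168570) + ((188 - 68)*(-125))/(-205222)) - 50653951994 = (209764*(-1/168570) + (120*(-125))*(-1/205222)) - 50653951994 = (-104882/84285 - 15000*(-1/205222)) - 50653951994 = (-104882/84285 + 7500/102611) - 50653951994 = -10129909402/8648568135 - 50653951994 = -438084155137258020592/8648568135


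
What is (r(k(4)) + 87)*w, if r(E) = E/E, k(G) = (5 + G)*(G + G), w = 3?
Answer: 264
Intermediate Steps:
k(G) = 2*G*(5 + G) (k(G) = (5 + G)*(2*G) = 2*G*(5 + G))
r(E) = 1
(r(k(4)) + 87)*w = (1 + 87)*3 = 88*3 = 264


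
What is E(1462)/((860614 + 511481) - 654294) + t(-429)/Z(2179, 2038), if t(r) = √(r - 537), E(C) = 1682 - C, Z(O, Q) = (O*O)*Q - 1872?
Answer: 220/717801 + I*√966/9676505686 ≈ 0.00030649 + 3.212e-9*I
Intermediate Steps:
Z(O, Q) = -1872 + Q*O² (Z(O, Q) = O²*Q - 1872 = Q*O² - 1872 = -1872 + Q*O²)
t(r) = √(-537 + r)
E(1462)/((860614 + 511481) - 654294) + t(-429)/Z(2179, 2038) = (1682 - 1*1462)/((860614 + 511481) - 654294) + √(-537 - 429)/(-1872 + 2038*2179²) = (1682 - 1462)/(1372095 - 654294) + √(-966)/(-1872 + 2038*4748041) = 220/717801 + (I*√966)/(-1872 + 9676507558) = 220*(1/717801) + (I*√966)/9676505686 = 220/717801 + (I*√966)*(1/9676505686) = 220/717801 + I*√966/9676505686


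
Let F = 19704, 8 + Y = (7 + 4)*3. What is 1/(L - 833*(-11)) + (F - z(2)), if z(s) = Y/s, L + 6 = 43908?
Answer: 2089858897/106130 ≈ 19692.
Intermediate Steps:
L = 43902 (L = -6 + 43908 = 43902)
Y = 25 (Y = -8 + (7 + 4)*3 = -8 + 11*3 = -8 + 33 = 25)
z(s) = 25/s
1/(L - 833*(-11)) + (F - z(2)) = 1/(43902 - 833*(-11)) + (19704 - 25/2) = 1/(43902 + 9163) + (19704 - 25/2) = 1/53065 + (19704 - 1*25/2) = 1/53065 + (19704 - 25/2) = 1/53065 + 39383/2 = 2089858897/106130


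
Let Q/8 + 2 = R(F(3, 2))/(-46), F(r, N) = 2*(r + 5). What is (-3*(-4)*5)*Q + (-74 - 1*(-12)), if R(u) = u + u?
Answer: -31186/23 ≈ -1355.9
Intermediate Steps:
F(r, N) = 10 + 2*r (F(r, N) = 2*(5 + r) = 10 + 2*r)
R(u) = 2*u
Q = -496/23 (Q = -16 + 8*((2*(10 + 2*3))/(-46)) = -16 + 8*((2*(10 + 6))*(-1/46)) = -16 + 8*((2*16)*(-1/46)) = -16 + 8*(32*(-1/46)) = -16 + 8*(-16/23) = -16 - 128/23 = -496/23 ≈ -21.565)
(-3*(-4)*5)*Q + (-74 - 1*(-12)) = -3*(-4)*5*(-496/23) + (-74 - 1*(-12)) = -(-12)*5*(-496/23) + (-74 + 12) = -1*(-60)*(-496/23) - 62 = 60*(-496/23) - 62 = -29760/23 - 62 = -31186/23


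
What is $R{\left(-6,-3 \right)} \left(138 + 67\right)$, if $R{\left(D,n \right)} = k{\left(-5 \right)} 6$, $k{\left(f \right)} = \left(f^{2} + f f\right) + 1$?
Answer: $62730$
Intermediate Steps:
$k{\left(f \right)} = 1 + 2 f^{2}$ ($k{\left(f \right)} = \left(f^{2} + f^{2}\right) + 1 = 2 f^{2} + 1 = 1 + 2 f^{2}$)
$R{\left(D,n \right)} = 306$ ($R{\left(D,n \right)} = \left(1 + 2 \left(-5\right)^{2}\right) 6 = \left(1 + 2 \cdot 25\right) 6 = \left(1 + 50\right) 6 = 51 \cdot 6 = 306$)
$R{\left(-6,-3 \right)} \left(138 + 67\right) = 306 \left(138 + 67\right) = 306 \cdot 205 = 62730$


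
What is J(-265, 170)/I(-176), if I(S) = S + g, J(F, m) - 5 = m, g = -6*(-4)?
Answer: -175/152 ≈ -1.1513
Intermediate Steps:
g = 24
J(F, m) = 5 + m
I(S) = 24 + S (I(S) = S + 24 = 24 + S)
J(-265, 170)/I(-176) = (5 + 170)/(24 - 176) = 175/(-152) = 175*(-1/152) = -175/152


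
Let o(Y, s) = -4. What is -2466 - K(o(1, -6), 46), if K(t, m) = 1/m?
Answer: -113437/46 ≈ -2466.0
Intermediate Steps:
-2466 - K(o(1, -6), 46) = -2466 - 1/46 = -113437/46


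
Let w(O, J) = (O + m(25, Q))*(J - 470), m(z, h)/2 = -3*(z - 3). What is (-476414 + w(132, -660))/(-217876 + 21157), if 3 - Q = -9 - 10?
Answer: 476414/196719 ≈ 2.4218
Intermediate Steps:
Q = 22 (Q = 3 - (-9 - 10) = 3 - 1*(-19) = 3 + 19 = 22)
m(z, h) = 18 - 6*z (m(z, h) = 2*(-3*(z - 3)) = 2*(-3*(-3 + z)) = 2*(9 - 3*z) = 18 - 6*z)
w(O, J) = (-470 + J)*(-132 + O) (w(O, J) = (O + (18 - 6*25))*(J - 470) = (O + (18 - 150))*(-470 + J) = (O - 132)*(-470 + J) = (-132 + O)*(-470 + J) = (-470 + J)*(-132 + O))
(-476414 + w(132, -660))/(-217876 + 21157) = (-476414 + (62040 - 470*132 - 132*(-660) - 660*132))/(-217876 + 21157) = (-476414 + (62040 - 62040 + 87120 - 87120))/(-196719) = (-476414 + 0)*(-1/196719) = -476414*(-1/196719) = 476414/196719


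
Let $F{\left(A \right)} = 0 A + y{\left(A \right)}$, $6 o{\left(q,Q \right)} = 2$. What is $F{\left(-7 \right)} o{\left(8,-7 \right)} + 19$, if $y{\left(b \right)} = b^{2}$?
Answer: $\frac{106}{3} \approx 35.333$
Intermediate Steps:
$o{\left(q,Q \right)} = \frac{1}{3}$ ($o{\left(q,Q \right)} = \frac{1}{6} \cdot 2 = \frac{1}{3}$)
$F{\left(A \right)} = A^{2}$ ($F{\left(A \right)} = 0 A + A^{2} = 0 + A^{2} = A^{2}$)
$F{\left(-7 \right)} o{\left(8,-7 \right)} + 19 = \left(-7\right)^{2} \cdot \frac{1}{3} + 19 = 49 \cdot \frac{1}{3} + 19 = \frac{49}{3} + 19 = \frac{106}{3}$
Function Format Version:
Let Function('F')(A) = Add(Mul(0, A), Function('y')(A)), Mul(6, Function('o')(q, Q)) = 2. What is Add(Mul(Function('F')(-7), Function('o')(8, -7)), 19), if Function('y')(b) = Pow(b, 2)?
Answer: Rational(106, 3) ≈ 35.333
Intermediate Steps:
Function('o')(q, Q) = Rational(1, 3) (Function('o')(q, Q) = Mul(Rational(1, 6), 2) = Rational(1, 3))
Function('F')(A) = Pow(A, 2) (Function('F')(A) = Add(Mul(0, A), Pow(A, 2)) = Add(0, Pow(A, 2)) = Pow(A, 2))
Add(Mul(Function('F')(-7), Function('o')(8, -7)), 19) = Add(Mul(Pow(-7, 2), Rational(1, 3)), 19) = Add(Mul(49, Rational(1, 3)), 19) = Add(Rational(49, 3), 19) = Rational(106, 3)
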